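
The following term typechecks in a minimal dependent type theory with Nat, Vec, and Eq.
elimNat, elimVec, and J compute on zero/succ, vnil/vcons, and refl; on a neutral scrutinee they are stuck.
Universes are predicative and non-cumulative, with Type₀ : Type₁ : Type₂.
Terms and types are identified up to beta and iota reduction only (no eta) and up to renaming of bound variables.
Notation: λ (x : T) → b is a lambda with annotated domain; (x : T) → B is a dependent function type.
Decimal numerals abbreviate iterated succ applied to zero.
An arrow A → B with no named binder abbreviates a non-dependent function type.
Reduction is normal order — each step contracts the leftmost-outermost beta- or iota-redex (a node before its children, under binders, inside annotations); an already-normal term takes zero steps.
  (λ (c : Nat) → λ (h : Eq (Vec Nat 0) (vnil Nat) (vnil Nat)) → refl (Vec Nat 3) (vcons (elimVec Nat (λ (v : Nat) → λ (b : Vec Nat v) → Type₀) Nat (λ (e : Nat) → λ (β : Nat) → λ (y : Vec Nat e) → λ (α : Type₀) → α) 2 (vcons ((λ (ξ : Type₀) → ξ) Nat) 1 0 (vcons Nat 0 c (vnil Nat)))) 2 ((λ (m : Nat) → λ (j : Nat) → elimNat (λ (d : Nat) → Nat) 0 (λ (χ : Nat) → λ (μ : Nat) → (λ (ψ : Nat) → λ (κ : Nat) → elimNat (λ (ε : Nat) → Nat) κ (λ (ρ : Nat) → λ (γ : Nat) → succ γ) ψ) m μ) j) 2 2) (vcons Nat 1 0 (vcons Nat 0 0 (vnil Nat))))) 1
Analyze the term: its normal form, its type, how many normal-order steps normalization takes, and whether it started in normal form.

reduced normal form:
  λ (c : Eq (Vec Nat 0) (vnil Nat) (vnil Nat)) → refl (Vec Nat 3) (vcons Nat 2 4 (vcons Nat 1 0 (vcons Nat 0 0 (vnil Nat))))
type:
  Eq (Vec Nat 0) (vnil Nat) (vnil Nat) → Eq (Vec Nat 3) (vcons Nat 2 4 (vcons Nat 1 0 (vcons Nat 0 0 (vnil Nat)))) (vcons Nat 2 4 (vcons Nat 1 0 (vcons Nat 0 0 (vnil Nat))))
normal-order step count: 39
term was already normal: no
first contracted redex: a beta-redex


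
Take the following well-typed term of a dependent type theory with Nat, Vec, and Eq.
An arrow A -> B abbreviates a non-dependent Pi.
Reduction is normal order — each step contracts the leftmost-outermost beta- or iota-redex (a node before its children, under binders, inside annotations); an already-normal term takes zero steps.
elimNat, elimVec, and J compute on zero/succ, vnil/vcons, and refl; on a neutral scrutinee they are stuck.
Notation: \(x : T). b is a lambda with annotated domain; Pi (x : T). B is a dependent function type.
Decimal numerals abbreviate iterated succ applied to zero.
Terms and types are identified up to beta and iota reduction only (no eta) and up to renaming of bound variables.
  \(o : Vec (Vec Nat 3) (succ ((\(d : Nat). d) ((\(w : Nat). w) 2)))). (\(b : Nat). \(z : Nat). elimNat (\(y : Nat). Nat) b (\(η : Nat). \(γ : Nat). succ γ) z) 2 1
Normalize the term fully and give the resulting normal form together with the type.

normal form:
  \(o : Vec (Vec Nat 3) 3). 3
the term's type:
  Vec (Vec Nat 3) 3 -> Nat
observation: the term reaches its normal form after 8 normal-order steps.


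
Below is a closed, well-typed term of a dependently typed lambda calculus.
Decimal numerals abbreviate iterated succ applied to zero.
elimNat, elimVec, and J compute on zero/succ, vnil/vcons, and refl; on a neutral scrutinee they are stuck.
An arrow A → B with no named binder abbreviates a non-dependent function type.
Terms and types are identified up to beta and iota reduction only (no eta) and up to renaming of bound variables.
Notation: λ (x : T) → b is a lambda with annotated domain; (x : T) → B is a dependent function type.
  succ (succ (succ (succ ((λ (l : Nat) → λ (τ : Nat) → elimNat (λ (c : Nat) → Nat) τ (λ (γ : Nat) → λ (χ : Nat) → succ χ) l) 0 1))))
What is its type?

the term's type:
  Nat


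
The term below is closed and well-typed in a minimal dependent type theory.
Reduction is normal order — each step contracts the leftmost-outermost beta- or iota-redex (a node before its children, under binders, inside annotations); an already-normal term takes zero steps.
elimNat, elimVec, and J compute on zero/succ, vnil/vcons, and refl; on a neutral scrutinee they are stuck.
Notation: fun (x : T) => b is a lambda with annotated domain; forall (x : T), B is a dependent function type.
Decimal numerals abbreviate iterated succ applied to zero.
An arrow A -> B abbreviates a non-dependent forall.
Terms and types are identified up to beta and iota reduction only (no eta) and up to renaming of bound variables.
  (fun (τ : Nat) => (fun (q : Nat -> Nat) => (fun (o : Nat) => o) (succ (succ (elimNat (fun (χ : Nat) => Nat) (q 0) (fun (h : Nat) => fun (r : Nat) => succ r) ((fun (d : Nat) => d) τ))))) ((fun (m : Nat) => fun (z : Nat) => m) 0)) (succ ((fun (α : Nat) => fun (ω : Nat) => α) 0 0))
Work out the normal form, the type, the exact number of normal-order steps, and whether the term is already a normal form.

resulting normal form:
  3
the term's type:
  Nat
reduction steps (normal order): 12
already normal: no
first redex: a beta-redex


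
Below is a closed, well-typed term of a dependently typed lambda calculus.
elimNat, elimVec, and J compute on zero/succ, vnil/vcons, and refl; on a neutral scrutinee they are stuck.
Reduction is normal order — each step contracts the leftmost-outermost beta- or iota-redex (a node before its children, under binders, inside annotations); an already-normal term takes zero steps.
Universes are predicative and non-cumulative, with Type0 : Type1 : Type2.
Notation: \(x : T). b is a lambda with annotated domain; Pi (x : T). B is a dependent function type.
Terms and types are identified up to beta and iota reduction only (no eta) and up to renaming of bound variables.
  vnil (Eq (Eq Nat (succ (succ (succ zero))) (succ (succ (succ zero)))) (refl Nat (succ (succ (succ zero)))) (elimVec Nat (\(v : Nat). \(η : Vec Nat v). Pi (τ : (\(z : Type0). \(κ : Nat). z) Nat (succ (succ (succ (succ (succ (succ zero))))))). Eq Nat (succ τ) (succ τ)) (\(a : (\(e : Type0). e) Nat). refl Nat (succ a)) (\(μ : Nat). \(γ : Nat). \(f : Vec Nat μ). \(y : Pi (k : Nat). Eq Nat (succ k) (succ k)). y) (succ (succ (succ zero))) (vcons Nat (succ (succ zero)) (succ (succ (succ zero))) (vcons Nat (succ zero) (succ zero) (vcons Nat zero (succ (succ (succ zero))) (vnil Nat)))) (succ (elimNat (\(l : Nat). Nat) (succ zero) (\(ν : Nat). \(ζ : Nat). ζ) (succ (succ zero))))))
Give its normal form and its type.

reduced normal form:
  vnil (Eq (Eq Nat (succ (succ (succ zero))) (succ (succ (succ zero)))) (refl Nat (succ (succ (succ zero)))) (refl Nat (succ (succ (succ zero)))))
inferred type:
  Vec (Eq (Eq Nat (succ (succ (succ zero))) (succ (succ (succ zero)))) (refl Nat (succ (succ (succ zero)))) (refl Nat (succ (succ (succ zero))))) zero
observation: 24 normal-order steps separate the term from its normal form.


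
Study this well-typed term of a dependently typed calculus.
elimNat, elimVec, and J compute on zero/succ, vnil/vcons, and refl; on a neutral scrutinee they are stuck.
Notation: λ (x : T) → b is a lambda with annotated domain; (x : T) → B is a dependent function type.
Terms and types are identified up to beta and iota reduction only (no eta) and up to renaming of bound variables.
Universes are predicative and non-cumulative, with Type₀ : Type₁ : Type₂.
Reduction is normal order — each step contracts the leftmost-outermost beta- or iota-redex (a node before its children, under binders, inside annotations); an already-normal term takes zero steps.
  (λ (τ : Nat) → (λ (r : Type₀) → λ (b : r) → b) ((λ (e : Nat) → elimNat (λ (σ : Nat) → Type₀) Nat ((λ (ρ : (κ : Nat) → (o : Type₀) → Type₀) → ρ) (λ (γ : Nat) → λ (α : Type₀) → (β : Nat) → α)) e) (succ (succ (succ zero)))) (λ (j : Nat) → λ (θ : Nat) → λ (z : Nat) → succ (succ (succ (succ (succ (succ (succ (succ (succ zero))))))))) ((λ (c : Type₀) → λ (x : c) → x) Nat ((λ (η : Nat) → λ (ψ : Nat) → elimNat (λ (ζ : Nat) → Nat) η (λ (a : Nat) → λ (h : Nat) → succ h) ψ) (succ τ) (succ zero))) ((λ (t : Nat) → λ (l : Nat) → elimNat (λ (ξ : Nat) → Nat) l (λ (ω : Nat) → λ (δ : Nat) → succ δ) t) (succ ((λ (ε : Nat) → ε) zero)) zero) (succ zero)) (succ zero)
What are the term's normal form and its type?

resulting normal form:
  succ (succ (succ (succ (succ (succ (succ (succ (succ zero))))))))
type:
  Nat


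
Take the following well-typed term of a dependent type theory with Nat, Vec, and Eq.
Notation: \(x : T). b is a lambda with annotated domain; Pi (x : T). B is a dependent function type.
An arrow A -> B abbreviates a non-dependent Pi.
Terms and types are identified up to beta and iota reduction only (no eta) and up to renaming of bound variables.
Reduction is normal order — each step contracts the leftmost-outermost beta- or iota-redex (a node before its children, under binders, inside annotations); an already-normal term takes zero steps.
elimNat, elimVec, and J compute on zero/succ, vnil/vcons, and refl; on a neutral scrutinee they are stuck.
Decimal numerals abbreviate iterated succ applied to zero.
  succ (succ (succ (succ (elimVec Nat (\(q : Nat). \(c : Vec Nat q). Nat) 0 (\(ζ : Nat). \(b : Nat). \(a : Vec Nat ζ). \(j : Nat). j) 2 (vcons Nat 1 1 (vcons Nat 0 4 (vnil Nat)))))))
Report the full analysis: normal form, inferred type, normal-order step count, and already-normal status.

normal form:
  4
type:
  Nat
normal-order step count: 11
started in normal form: no
first redex: an elimVec iota-redex


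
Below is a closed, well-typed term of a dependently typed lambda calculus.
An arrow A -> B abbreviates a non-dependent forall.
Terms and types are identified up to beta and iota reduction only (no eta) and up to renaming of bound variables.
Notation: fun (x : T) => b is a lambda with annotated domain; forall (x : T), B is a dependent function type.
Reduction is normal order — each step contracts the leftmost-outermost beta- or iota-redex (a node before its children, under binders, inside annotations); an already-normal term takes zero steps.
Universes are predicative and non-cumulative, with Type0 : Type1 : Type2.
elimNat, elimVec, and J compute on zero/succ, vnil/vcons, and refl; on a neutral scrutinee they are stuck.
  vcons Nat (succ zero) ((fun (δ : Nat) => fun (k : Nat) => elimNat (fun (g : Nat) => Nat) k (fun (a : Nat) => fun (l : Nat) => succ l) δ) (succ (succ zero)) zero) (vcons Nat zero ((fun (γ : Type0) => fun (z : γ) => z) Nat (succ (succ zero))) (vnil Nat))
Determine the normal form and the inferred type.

reduced normal form:
  vcons Nat (succ zero) (succ (succ zero)) (vcons Nat zero (succ (succ zero)) (vnil Nat))
type:
  Vec Nat (succ (succ zero))
observation: the term reaches its normal form after 11 normal-order steps.


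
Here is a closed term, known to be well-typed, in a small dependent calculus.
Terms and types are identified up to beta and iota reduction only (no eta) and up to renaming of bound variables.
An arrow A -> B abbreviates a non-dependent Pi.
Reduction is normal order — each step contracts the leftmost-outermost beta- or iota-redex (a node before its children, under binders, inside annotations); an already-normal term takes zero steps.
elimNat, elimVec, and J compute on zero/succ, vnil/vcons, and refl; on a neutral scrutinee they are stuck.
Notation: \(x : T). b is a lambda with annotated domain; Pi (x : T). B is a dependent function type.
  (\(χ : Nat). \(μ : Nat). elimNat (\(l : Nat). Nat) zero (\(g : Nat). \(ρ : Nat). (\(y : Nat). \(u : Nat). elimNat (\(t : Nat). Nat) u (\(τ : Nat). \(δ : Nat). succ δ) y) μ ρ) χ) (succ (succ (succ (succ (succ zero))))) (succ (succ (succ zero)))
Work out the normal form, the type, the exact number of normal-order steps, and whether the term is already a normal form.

reduced normal form:
  succ (succ (succ (succ (succ (succ (succ (succ (succ (succ (succ (succ (succ (succ (succ zero))))))))))))))
inferred type:
  Nat
steps to reach normal form (normal order): 78
term was already normal: no
first contracted redex: a beta-redex


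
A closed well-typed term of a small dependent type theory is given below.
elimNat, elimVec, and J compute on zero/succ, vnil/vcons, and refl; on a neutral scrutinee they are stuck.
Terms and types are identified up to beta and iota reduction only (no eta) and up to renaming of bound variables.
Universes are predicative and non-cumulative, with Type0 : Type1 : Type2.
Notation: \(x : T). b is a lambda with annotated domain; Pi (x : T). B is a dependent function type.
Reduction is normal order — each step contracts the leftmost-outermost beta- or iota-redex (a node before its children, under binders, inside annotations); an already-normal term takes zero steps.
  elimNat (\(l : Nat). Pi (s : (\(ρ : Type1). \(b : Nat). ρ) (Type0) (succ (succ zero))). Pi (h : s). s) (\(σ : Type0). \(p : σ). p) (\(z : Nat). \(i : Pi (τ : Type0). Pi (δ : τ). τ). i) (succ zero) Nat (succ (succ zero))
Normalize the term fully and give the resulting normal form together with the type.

normal form:
  succ (succ zero)
type:
  Nat


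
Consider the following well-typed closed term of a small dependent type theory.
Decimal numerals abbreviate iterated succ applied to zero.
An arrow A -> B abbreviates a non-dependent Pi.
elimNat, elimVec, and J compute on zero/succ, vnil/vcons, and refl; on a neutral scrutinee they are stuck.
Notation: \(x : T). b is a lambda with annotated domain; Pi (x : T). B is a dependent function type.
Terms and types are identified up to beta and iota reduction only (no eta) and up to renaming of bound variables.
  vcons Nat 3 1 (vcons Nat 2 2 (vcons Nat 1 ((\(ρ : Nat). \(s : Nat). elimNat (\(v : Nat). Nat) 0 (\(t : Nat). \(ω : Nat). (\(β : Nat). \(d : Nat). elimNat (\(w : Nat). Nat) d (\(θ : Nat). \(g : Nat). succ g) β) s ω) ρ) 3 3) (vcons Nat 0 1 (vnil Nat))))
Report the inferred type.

the term's type:
  Vec Nat 4


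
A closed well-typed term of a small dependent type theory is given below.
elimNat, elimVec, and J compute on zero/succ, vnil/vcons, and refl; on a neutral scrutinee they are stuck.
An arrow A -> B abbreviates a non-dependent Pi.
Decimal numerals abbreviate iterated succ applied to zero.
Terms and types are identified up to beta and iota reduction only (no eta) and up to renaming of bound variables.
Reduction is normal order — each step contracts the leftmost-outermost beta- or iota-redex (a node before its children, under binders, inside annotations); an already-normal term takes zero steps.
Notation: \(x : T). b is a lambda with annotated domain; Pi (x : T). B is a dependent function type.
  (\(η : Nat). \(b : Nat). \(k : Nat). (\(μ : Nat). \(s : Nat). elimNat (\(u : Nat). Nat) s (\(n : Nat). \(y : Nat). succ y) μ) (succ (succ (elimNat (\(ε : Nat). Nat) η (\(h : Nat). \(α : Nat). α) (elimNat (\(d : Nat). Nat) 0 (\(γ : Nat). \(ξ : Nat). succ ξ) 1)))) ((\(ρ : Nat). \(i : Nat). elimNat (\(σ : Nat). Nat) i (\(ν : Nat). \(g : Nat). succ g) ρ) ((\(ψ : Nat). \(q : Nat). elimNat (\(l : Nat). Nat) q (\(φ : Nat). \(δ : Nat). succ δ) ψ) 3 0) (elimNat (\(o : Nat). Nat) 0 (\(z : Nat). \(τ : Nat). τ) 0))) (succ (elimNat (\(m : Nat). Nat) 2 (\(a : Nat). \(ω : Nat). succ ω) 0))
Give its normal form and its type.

normal form:
  \(η : Nat). \(b : Nat). 8
type:
  Nat -> Nat -> Nat


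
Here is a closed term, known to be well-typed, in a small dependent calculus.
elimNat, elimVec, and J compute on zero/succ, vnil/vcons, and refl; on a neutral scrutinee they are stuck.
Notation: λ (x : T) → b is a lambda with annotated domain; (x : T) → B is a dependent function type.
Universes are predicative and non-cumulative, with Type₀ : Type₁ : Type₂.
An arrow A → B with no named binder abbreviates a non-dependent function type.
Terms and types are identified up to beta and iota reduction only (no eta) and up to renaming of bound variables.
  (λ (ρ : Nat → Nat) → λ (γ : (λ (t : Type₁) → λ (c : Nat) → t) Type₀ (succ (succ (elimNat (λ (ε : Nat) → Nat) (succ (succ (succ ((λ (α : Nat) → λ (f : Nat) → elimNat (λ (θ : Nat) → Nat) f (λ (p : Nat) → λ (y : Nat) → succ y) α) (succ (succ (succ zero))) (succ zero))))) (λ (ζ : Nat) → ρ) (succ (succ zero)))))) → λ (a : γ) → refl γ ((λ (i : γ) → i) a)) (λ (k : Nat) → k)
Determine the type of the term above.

the term's type:
  (ρ : Type₀) → (γ : ρ) → Eq ρ γ γ


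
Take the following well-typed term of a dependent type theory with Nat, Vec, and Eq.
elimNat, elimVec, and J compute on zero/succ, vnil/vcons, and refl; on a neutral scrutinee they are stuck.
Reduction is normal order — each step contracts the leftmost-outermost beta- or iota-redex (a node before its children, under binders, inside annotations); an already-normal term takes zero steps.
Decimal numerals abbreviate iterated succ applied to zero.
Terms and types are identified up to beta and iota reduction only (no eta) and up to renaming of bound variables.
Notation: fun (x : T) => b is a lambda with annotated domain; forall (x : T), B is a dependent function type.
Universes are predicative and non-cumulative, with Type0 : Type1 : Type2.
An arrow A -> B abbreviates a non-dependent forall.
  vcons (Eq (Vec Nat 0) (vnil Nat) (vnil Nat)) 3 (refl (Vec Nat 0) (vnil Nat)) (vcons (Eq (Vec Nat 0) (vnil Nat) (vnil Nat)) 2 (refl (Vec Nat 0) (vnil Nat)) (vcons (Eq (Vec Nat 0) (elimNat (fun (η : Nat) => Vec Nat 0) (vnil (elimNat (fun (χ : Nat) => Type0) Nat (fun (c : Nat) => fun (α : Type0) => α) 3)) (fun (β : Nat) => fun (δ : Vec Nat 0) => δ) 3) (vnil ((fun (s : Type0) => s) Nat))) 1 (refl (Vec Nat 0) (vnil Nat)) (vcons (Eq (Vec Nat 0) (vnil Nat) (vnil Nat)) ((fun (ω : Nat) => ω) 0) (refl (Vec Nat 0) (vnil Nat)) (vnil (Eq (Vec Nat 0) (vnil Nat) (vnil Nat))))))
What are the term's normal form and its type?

reduced normal form:
  vcons (Eq (Vec Nat 0) (vnil Nat) (vnil Nat)) 3 (refl (Vec Nat 0) (vnil Nat)) (vcons (Eq (Vec Nat 0) (vnil Nat) (vnil Nat)) 2 (refl (Vec Nat 0) (vnil Nat)) (vcons (Eq (Vec Nat 0) (vnil Nat) (vnil Nat)) 1 (refl (Vec Nat 0) (vnil Nat)) (vcons (Eq (Vec Nat 0) (vnil Nat) (vnil Nat)) 0 (refl (Vec Nat 0) (vnil Nat)) (vnil (Eq (Vec Nat 0) (vnil Nat) (vnil Nat))))))
inferred type:
  Vec (Eq (Vec Nat 0) (vnil Nat) (vnil Nat)) 4
observation: the first redex contracted is an elimNat iota-redex; the normal form is reached in 22 normal-order steps.


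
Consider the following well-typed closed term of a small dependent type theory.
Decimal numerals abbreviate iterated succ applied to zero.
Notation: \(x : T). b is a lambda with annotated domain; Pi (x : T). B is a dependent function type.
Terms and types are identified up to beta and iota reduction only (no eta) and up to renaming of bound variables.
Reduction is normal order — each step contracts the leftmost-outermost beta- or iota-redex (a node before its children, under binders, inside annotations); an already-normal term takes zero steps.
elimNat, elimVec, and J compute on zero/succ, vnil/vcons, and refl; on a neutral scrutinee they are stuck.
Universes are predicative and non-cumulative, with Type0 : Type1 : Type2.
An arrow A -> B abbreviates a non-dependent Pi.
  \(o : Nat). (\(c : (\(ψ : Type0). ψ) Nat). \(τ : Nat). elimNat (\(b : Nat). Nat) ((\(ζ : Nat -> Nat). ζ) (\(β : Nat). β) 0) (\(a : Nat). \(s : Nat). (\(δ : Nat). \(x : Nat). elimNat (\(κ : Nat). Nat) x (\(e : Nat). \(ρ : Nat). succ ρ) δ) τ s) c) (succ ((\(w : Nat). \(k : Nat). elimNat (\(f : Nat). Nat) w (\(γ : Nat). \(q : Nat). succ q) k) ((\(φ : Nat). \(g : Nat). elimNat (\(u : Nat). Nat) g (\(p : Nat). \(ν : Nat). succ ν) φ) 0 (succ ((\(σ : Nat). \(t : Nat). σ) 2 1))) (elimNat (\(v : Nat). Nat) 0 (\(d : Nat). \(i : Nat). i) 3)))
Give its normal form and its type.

normal form:
  \(o : Nat). \(c : Nat). elimNat (\(ψ : Nat). Nat) (elimNat (\(τ : Nat). Nat) (elimNat (\(b : Nat). Nat) (elimNat (\(ζ : Nat). Nat) 0 (\(β : Nat). \(a : Nat). succ a) c) (\(s : Nat). \(δ : Nat). succ δ) c) (\(x : Nat). \(κ : Nat). succ κ) c) (\(e : Nat). \(ρ : Nat). succ ρ) c
type:
  Nat -> Nat -> Nat


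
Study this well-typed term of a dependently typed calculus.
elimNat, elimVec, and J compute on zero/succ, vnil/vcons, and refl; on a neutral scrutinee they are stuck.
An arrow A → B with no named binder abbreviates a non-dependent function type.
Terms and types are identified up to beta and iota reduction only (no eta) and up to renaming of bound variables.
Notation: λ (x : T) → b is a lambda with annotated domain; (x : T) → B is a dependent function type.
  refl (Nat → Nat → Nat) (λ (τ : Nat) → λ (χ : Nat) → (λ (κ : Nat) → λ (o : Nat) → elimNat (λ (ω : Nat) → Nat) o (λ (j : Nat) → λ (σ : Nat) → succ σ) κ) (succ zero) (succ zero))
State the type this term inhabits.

type:
  Eq (Nat → Nat → Nat) (λ (τ : Nat) → λ (χ : Nat) → succ (succ zero)) (λ (κ : Nat) → λ (o : Nat) → succ (succ zero))


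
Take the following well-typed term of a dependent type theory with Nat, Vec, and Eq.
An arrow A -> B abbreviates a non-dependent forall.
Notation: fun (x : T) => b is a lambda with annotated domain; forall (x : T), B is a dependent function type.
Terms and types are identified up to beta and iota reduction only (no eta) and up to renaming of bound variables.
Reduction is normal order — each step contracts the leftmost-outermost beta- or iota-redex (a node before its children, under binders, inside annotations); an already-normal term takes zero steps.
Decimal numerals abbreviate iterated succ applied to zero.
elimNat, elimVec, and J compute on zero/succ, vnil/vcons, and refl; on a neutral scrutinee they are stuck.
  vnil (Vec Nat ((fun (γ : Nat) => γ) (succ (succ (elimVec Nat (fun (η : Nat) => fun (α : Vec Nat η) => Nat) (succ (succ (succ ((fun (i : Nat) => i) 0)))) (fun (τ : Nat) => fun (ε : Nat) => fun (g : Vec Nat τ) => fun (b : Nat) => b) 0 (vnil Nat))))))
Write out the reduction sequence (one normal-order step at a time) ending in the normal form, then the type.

normal-order reduction:
  vnil (Vec Nat ((fun (γ : Nat) => γ) (succ (succ (elimVec Nat (fun (η : Nat) => fun (α : Vec Nat η) => Nat) (succ (succ (succ ((fun (i : Nat) => i) 0)))) (fun (τ : Nat) => fun (ε : Nat) => fun (g : Vec Nat τ) => fun (b : Nat) => b) 0 (vnil Nat))))))
  ~> vnil (Vec Nat (succ (succ (elimVec Nat (fun (γ : Nat) => fun (η : Vec Nat γ) => Nat) (succ (succ (succ ((fun (α : Nat) => α) 0)))) (fun (i : Nat) => fun (τ : Nat) => fun (ε : Vec Nat i) => fun (g : Nat) => g) 0 (vnil Nat)))))
  ~> vnil (Vec Nat (succ (succ (succ (succ (succ ((fun (γ : Nat) => γ) 0)))))))
  ~> vnil (Vec Nat 5)
type:
  Vec (Vec Nat 5) 0


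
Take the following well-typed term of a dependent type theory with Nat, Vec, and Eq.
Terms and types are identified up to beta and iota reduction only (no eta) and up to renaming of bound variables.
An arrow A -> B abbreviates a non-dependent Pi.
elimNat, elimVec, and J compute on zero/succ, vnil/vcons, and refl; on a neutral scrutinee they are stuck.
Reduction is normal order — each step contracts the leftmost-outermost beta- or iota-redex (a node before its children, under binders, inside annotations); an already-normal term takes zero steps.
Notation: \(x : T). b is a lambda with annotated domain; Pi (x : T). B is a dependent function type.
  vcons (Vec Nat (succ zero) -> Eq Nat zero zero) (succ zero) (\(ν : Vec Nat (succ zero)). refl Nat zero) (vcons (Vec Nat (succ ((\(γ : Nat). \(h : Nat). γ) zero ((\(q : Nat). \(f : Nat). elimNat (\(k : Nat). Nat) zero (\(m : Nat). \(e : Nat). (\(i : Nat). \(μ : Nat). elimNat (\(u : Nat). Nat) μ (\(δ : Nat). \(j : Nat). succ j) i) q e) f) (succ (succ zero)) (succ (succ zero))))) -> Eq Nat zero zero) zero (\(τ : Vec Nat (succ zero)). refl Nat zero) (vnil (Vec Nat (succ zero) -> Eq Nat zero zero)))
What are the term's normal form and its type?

resulting normal form:
  vcons (Vec Nat (succ zero) -> Eq Nat zero zero) (succ zero) (\(ν : Vec Nat (succ zero)). refl Nat zero) (vcons (Vec Nat (succ zero) -> Eq Nat zero zero) zero (\(γ : Vec Nat (succ zero)). refl Nat zero) (vnil (Vec Nat (succ zero) -> Eq Nat zero zero)))
inferred type:
  Vec (Vec Nat (succ zero) -> Eq Nat zero zero) (succ (succ zero))
observation: the leftmost-outermost redex is a beta-redex, and normalization takes 2 steps.


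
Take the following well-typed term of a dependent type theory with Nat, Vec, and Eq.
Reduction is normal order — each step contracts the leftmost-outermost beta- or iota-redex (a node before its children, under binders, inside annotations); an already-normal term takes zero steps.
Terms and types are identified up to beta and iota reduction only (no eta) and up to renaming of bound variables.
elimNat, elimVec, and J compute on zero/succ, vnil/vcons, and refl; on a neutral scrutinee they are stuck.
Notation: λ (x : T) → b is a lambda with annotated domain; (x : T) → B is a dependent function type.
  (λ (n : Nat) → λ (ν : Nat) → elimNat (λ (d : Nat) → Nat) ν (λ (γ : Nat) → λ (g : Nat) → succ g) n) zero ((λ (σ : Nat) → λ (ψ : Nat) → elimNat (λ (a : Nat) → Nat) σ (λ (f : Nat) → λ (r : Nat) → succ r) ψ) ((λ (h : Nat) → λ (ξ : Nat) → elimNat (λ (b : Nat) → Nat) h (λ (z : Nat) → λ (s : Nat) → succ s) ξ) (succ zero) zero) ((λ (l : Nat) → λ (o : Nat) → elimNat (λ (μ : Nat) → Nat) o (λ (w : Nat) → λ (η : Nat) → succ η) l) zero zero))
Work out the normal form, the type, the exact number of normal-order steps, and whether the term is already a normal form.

reduced normal form:
  succ zero
type:
  Nat
reduction steps (normal order): 12
already normal: no
first redex: a beta-redex


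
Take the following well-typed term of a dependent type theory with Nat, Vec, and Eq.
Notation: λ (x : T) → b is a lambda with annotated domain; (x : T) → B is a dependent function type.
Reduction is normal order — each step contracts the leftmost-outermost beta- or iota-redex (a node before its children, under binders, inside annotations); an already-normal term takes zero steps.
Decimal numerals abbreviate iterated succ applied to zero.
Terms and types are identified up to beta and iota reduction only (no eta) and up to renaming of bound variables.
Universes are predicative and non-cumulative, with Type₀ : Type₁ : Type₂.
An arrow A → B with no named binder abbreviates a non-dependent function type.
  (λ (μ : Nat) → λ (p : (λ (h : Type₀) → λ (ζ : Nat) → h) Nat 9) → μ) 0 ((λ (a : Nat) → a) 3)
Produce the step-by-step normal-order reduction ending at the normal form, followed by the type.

reduction (normal order):
  (λ (μ : Nat) → λ (p : (λ (h : Type₀) → λ (ζ : Nat) → h) Nat 9) → μ) 0 ((λ (a : Nat) → a) 3)
  ~> (λ (μ : (λ (p : Type₀) → λ (h : Nat) → p) Nat 9) → 0) ((λ (ζ : Nat) → ζ) 3)
  ~> 0
the term's type:
  Nat


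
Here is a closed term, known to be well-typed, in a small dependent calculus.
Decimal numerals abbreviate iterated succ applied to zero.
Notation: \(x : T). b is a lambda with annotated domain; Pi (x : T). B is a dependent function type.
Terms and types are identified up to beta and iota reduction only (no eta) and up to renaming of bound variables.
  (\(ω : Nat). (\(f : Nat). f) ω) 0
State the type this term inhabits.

inferred type:
  Nat


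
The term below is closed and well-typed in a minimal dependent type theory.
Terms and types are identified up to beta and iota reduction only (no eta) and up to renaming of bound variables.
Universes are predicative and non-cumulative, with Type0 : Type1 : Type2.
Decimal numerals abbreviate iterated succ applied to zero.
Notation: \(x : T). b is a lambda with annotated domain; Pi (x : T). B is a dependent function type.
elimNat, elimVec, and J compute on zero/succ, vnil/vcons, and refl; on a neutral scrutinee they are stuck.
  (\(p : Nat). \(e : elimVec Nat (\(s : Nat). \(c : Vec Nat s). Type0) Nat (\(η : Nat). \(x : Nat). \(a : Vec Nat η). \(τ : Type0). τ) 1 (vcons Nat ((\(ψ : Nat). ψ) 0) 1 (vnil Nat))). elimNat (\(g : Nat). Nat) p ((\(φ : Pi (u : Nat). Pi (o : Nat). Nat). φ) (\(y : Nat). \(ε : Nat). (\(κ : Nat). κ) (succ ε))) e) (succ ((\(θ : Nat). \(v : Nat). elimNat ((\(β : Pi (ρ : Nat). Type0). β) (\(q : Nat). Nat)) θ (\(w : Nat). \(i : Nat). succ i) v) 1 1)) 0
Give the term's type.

inferred type:
  Nat


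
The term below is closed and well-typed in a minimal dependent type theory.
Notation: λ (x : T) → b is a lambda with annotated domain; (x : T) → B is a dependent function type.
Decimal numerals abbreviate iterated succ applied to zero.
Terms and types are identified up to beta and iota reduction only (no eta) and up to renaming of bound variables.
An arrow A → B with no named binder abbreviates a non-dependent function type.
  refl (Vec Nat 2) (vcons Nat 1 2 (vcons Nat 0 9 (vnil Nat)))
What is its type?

inferred type:
  Eq (Vec Nat 2) (vcons Nat 1 2 (vcons Nat 0 9 (vnil Nat))) (vcons Nat 1 2 (vcons Nat 0 9 (vnil Nat)))


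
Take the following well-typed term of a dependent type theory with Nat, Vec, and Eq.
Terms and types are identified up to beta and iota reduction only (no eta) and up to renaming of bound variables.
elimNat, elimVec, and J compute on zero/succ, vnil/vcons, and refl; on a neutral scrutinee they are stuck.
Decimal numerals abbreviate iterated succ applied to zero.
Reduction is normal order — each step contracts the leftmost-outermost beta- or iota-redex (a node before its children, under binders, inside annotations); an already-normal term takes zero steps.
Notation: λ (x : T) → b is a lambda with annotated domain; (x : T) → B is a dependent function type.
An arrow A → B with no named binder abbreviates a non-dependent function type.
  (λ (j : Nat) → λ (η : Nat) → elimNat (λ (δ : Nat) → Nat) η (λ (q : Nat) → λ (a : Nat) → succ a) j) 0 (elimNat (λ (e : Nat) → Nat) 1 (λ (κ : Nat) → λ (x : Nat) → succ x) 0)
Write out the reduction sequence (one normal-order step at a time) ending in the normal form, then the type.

normal-order reduction sequence:
  (λ (j : Nat) → λ (η : Nat) → elimNat (λ (δ : Nat) → Nat) η (λ (q : Nat) → λ (a : Nat) → succ a) j) 0 (elimNat (λ (e : Nat) → Nat) 1 (λ (κ : Nat) → λ (x : Nat) → succ x) 0)
  ~> (λ (j : Nat) → elimNat (λ (η : Nat) → Nat) j (λ (δ : Nat) → λ (q : Nat) → succ q) 0) (elimNat (λ (a : Nat) → Nat) 1 (λ (e : Nat) → λ (κ : Nat) → succ κ) 0)
  ~> elimNat (λ (j : Nat) → Nat) (elimNat (λ (η : Nat) → Nat) 1 (λ (δ : Nat) → λ (q : Nat) → succ q) 0) (λ (a : Nat) → λ (e : Nat) → succ e) 0
  ~> elimNat (λ (j : Nat) → Nat) 1 (λ (η : Nat) → λ (δ : Nat) → succ δ) 0
  ~> 1
type:
  Nat


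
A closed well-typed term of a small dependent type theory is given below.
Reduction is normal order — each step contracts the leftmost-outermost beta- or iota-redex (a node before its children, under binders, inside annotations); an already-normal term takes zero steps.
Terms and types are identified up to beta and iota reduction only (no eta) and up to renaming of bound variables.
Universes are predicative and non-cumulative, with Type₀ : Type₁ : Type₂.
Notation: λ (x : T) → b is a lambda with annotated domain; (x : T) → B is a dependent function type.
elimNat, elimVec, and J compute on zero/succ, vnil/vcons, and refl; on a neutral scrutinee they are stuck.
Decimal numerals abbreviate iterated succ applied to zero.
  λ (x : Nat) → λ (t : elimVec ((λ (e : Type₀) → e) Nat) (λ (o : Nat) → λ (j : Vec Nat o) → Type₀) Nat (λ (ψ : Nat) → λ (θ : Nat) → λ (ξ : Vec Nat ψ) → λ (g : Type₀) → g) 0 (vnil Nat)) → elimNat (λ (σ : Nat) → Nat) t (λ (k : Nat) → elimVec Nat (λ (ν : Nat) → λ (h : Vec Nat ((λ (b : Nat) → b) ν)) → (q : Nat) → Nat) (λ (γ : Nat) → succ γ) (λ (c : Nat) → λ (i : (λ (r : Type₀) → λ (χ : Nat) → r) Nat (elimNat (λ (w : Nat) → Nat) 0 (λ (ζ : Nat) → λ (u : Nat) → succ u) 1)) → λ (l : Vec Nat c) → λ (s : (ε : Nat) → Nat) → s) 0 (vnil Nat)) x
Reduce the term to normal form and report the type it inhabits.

resulting normal form:
  λ (x : Nat) → λ (t : Nat) → elimNat (λ (e : Nat) → Nat) t (λ (o : Nat) → λ (j : Nat) → succ j) x
type:
  (x : Nat) → (t : Nat) → Nat


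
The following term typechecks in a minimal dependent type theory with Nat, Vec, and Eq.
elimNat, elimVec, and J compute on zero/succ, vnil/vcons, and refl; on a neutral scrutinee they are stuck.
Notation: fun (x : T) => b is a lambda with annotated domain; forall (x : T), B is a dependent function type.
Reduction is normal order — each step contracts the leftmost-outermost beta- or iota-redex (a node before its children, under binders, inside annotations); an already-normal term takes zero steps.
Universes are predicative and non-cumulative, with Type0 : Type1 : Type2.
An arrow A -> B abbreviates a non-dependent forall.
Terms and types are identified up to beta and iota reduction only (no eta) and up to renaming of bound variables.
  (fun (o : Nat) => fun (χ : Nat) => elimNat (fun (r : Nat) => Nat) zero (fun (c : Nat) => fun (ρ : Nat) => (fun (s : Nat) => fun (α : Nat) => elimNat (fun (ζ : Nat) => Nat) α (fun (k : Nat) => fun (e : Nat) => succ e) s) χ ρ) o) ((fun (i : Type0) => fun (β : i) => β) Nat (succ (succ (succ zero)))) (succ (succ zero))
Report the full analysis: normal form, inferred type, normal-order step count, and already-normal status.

reduced normal form:
  succ (succ (succ (succ (succ (succ zero)))))
type:
  Nat
normal-order step count: 23
started in normal form: no
first redex: a beta-redex


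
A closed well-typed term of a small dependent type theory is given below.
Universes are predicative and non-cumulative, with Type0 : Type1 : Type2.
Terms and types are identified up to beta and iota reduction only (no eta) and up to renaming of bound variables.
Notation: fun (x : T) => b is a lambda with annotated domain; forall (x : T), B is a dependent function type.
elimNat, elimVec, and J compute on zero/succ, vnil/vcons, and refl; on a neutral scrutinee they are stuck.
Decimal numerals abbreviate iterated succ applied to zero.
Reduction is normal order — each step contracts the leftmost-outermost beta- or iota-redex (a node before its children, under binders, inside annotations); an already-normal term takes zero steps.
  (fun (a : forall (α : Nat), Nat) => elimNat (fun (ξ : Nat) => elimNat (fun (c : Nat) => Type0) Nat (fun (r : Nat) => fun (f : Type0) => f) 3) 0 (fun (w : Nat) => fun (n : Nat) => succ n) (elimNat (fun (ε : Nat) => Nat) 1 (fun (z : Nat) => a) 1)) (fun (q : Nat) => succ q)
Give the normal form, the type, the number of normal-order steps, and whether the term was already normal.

reduced normal form:
  2
type:
  Nat
normal-order step count: 22
term was already normal: no
first redex: a beta-redex


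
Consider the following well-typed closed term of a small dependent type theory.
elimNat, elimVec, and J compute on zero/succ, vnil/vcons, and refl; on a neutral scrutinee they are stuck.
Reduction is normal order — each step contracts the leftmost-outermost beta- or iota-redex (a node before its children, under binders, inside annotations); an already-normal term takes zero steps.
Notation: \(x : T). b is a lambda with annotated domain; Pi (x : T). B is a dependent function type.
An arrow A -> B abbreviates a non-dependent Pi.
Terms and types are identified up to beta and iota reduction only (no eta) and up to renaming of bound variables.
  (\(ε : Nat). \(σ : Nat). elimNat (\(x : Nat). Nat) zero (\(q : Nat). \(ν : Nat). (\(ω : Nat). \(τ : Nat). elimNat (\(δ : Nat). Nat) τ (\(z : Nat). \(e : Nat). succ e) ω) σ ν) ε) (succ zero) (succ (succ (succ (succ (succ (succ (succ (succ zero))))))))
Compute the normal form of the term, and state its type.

resulting normal form:
  succ (succ (succ (succ (succ (succ (succ (succ zero)))))))
inferred type:
  Nat
observation: the first redex contracted is a beta-redex; the normal form is reached in 33 normal-order steps.


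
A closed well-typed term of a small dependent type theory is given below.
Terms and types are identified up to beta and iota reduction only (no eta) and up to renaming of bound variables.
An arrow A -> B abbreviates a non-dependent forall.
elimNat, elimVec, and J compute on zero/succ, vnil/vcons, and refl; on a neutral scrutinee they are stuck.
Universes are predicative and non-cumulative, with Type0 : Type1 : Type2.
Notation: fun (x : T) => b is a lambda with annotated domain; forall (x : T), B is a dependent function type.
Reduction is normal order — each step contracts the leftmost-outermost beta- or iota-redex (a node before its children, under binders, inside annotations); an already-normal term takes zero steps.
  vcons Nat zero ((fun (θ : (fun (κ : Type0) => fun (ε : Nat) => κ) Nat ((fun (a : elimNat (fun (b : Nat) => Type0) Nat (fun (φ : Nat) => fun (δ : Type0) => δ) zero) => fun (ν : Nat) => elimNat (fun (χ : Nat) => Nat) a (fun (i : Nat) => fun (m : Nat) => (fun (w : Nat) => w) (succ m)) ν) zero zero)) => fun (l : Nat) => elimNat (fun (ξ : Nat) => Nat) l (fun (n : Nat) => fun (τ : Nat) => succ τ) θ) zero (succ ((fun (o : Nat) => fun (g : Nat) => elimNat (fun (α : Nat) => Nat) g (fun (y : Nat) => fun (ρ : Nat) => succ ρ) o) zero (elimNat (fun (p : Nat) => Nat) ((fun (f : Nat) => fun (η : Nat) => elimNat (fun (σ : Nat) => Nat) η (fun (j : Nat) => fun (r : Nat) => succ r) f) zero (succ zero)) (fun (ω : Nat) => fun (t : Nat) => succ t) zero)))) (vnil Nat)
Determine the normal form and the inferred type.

resulting normal form:
  vcons Nat zero (succ (succ zero)) (vnil Nat)
type:
  Vec Nat (succ zero)
observation: 10 normal-order steps separate the term from its normal form.


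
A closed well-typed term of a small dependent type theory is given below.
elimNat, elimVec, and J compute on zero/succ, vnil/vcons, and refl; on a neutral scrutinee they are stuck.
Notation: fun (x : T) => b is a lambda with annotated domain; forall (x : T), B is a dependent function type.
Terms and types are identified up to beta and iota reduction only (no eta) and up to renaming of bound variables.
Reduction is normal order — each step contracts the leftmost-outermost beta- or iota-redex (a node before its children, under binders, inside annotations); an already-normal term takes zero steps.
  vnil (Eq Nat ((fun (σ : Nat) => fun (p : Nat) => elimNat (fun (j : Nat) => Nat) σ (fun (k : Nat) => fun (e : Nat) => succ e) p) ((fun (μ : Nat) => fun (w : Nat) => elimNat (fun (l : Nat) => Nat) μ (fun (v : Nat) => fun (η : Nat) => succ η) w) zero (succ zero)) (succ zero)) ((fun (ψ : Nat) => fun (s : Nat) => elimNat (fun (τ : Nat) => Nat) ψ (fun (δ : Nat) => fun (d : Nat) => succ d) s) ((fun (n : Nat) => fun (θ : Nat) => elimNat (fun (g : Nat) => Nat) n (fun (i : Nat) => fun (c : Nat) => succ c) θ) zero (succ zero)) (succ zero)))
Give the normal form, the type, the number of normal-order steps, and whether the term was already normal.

resulting normal form:
  vnil (Eq Nat (succ (succ zero)) (succ (succ zero)))
type:
  Vec (Eq Nat (succ (succ zero)) (succ (succ zero))) zero
reduction steps (normal order): 24
already normal: no
first contracted redex: a beta-redex


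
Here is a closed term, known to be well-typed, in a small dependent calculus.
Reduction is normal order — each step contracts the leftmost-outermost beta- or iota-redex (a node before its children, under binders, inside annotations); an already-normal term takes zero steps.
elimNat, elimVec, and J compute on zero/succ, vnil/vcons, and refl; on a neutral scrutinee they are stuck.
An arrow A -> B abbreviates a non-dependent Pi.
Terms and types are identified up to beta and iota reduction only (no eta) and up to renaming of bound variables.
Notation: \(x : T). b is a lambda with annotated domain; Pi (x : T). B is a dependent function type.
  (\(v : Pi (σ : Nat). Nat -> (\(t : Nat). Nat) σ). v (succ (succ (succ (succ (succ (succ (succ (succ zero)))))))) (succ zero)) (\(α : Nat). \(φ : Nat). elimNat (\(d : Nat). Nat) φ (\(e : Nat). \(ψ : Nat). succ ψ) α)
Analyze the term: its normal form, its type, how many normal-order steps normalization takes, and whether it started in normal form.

resulting normal form:
  succ (succ (succ (succ (succ (succ (succ (succ (succ zero))))))))
the term's type:
  Nat
reduction steps (normal order): 28
term was already normal: no
first redex: a beta-redex
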